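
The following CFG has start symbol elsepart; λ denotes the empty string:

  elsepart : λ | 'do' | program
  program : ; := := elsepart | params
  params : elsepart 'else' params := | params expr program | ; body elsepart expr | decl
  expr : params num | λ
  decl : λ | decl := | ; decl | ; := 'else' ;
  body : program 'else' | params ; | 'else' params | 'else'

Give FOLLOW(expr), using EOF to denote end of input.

{ EOF, 'do', 'else', :=, ;, num }

In params : params expr program: add FIRST(program)\{λ} = { 'do', 'else', :=, ;, num }.
  Since program is nullable, also add FOLLOW(params) = { EOF, 'do', 'else', :=, ;, num }.
In params : ; body elsepart expr: expr is at the end, add FOLLOW(params) = { EOF, 'do', 'else', :=, ;, num }.
Union: FOLLOW(expr) = { EOF, 'do', 'else', :=, ;, num }.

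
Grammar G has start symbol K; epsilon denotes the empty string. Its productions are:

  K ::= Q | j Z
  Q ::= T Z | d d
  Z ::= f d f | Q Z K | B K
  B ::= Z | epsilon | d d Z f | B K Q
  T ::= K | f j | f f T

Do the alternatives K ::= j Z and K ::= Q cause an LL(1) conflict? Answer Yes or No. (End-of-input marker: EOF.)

FIRST(j Z) = { j } and FIRST(Q) = { d, f, j }.
Both contain j, so the two alternatives are not disjoint — LL(1) conflict.

Yes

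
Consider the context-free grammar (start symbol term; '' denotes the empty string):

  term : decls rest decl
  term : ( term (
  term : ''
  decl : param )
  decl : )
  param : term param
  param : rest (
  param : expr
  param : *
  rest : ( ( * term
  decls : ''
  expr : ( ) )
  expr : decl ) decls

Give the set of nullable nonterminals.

{ decls, term }

Directly nullable (have an ''-production): term, decls.
No other nonterminal has a production whose RHS symbols are all nullable.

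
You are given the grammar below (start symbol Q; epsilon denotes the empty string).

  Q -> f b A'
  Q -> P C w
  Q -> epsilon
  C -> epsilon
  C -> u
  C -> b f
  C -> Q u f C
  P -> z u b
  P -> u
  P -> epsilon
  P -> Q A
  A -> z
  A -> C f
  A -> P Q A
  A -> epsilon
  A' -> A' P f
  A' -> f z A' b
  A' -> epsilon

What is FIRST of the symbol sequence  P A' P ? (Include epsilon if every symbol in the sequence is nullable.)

{ b, f, u, w, z, epsilon }

Add FIRST(P)\{epsilon} = { b, f, u, w, z }; P is nullable, continue.
Add FIRST(A')\{epsilon} = { b, f, u, w, z }; A' is nullable, continue.
Add FIRST(P)\{epsilon} = { b, f, u, w, z }; P is nullable, continue.
Every symbol is nullable, so include epsilon.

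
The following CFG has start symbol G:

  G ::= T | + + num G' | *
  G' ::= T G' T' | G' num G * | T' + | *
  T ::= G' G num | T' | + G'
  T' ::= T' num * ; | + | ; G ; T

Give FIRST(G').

{ *, +, ; }

From G' ::= T G' T': add FIRST(T) = { *, +, ; }.
From G' ::= G' num G *: add FIRST(G') = { *, +, ; }.
From G' ::= T' +: add FIRST(T') = { +, ; }.
G' ::= * contributes {*}.
Union: FIRST(G') = { *, +, ; }.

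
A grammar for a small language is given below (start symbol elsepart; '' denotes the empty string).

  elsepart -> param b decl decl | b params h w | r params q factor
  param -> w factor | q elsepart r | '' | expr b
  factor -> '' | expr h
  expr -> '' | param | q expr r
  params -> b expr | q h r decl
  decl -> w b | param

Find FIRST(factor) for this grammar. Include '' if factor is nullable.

factor -> '' contributes ''.
From factor -> expr h: expr nullable, take FIRST(expr) ∪ {h} = { b, h, q, w }.
Union: FIRST(factor) = { b, h, q, w, '' }.

{ b, h, q, w, '' }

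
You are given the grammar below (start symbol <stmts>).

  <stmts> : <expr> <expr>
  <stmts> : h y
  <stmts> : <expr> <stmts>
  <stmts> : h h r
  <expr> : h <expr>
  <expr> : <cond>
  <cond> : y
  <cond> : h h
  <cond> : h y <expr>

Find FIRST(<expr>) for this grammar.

<expr> : h <expr> contributes {h}.
From <expr> : <cond>: add FIRST(<cond>) = { h, y }.
Union: FIRST(<expr>) = { h, y }.

{ h, y }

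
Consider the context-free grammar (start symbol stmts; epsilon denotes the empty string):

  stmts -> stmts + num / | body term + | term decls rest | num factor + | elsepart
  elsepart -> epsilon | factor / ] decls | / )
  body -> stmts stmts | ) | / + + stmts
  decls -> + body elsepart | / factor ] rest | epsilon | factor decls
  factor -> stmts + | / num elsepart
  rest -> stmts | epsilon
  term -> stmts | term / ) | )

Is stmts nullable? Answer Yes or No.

stmts -> term decls rest and each of term, decls, rest is nullable, so stmts ⇒* epsilon.

Yes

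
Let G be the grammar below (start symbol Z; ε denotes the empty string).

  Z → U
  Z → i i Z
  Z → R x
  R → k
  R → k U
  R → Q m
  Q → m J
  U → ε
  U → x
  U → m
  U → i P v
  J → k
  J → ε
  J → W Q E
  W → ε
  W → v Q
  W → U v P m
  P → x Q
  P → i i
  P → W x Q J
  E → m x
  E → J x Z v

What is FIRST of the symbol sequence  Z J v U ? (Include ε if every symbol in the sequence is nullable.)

Add FIRST(Z)\{ε} = { i, k, m, x }; Z is nullable, continue.
Add FIRST(J)\{ε} = { i, k, m, v, x }; J is nullable, continue.
v is a terminal; add {v} and stop.

{ i, k, m, v, x }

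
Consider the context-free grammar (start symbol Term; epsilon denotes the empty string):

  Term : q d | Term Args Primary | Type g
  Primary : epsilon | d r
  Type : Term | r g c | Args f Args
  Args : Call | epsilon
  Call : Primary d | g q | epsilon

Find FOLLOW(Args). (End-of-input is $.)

{ $, d, f, g }

In Term : Term Args Primary: add FIRST(Primary)\{epsilon} = { d }.
  Since Primary is nullable, also add FOLLOW(Term) = { $, d, g }.
In Type : Args f Args: add FIRST(f Args) = { f }.
In Type : Args f Args: Args is at the end, add FOLLOW(Type) = { g }.
Union: FOLLOW(Args) = { $, d, f, g }.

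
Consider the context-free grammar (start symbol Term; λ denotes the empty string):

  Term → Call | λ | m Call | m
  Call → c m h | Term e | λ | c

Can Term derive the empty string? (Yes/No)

Yes

Term has an λ-production, so Term ⇒ λ.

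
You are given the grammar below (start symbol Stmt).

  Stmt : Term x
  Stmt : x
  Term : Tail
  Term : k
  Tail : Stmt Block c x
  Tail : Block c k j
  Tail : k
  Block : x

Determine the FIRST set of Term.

From Term : Tail: add FIRST(Tail) = { k, x }.
Term : k contributes {k}.
Union: FIRST(Term) = { k, x }.

{ k, x }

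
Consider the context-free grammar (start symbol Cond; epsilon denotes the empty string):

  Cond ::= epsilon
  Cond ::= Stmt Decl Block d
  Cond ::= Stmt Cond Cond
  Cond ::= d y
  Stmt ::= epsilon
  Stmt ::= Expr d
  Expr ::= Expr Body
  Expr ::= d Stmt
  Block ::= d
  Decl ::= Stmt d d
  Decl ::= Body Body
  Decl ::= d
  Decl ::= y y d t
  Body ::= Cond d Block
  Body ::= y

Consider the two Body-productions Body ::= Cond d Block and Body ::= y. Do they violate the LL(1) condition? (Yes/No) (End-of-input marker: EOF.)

FIRST(Cond d Block) = { d, y } and FIRST(y) = { y }.
Both contain y, so the two alternatives are not disjoint — LL(1) conflict.

Yes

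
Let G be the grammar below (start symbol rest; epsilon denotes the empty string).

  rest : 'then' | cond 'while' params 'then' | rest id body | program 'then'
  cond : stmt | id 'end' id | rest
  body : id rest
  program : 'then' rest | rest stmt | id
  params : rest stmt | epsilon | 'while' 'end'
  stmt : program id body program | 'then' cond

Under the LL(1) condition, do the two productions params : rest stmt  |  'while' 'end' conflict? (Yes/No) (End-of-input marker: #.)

No

FIRST(rest stmt) = { 'then', id } and FIRST('while' 'end') = { 'while' }.
The FIRST sets are disjoint and neither alternative is nullable — no conflict.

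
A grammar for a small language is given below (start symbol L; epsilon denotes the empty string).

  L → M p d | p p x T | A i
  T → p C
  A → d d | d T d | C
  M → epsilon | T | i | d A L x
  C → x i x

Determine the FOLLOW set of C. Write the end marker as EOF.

In T → p C: C is at the end, add FOLLOW(T) = { EOF, d, p, x }.
In A → C: C is at the end, add FOLLOW(A) = { d, i, p, x }.
Union: FOLLOW(C) = { EOF, d, i, p, x }.

{ EOF, d, i, p, x }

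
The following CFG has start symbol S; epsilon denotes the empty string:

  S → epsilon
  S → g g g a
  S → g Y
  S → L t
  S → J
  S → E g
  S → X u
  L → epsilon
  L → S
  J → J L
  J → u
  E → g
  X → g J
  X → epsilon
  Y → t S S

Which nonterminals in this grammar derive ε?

{ L, S, X }

Directly nullable (have an epsilon-production): S, L, X.
No other nonterminal has a production whose RHS symbols are all nullable.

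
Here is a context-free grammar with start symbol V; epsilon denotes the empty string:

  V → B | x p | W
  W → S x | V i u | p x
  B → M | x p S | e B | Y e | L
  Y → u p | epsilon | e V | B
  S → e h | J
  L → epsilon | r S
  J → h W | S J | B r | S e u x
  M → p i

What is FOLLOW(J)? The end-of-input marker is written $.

{ $, e, h, i, p, r, u, x }

In S → J: J is at the end, add FOLLOW(S) = { $, e, h, i, p, r, u, x }.
In J → S J: J is at the end, add FOLLOW(J) = { $, e, h, i, p, r, u, x }.
Union: FOLLOW(J) = { $, e, h, i, p, r, u, x }.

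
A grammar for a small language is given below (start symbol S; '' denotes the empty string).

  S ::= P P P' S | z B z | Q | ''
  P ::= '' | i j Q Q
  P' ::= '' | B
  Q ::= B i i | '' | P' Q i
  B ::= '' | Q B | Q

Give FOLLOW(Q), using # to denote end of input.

{ #, i, z }

In S ::= Q: Q is at the end, add FOLLOW(S) = { # }.
In P ::= i j Q Q: add FIRST(Q)\{''} = { i }.
  Since Q is nullable, also add FOLLOW(P) = { #, i, z }.
In P ::= i j Q Q: Q is at the end, add FOLLOW(P) = { #, i, z }.
In Q ::= P' Q i: add FIRST(i) = { i }.
In B ::= Q B: add FIRST(B)\{''} = { i }.
  Since B is nullable, also add FOLLOW(B) = { #, i, z }.
In B ::= Q: Q is at the end, add FOLLOW(B) = { #, i, z }.
Union: FOLLOW(Q) = { #, i, z }.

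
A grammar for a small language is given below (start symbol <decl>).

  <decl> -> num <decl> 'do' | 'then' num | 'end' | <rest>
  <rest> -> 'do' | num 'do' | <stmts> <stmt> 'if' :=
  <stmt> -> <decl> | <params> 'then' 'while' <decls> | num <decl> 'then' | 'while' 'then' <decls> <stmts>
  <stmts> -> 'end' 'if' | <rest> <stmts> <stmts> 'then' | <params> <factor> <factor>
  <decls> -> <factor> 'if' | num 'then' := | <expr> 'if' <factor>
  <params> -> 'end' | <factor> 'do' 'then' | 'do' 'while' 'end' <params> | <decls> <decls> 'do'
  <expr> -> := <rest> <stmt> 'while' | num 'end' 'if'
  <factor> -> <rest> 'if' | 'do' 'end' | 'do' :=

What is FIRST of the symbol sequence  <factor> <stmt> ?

{ 'do', 'end', :=, num }

Add FIRST(<factor>) = { 'do', 'end', :=, num }; <factor> is not nullable, stop.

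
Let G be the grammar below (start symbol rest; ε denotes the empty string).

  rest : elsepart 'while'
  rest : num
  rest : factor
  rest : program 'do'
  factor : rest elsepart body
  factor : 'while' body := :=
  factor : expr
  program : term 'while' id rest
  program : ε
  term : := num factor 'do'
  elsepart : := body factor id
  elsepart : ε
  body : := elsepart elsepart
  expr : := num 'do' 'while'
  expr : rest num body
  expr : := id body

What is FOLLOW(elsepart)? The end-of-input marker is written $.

In rest : elsepart 'while': add FIRST('while') = { 'while' }.
In factor : rest elsepart body: add FIRST(body) = { := }.
In body : := elsepart elsepart: add FIRST(elsepart)\{ε} = { := }.
  Since elsepart is nullable, also add FOLLOW(body) = { $, 'do', 'while', :=, id, num }.
In body : := elsepart elsepart: elsepart is at the end, add FOLLOW(body) = { $, 'do', 'while', :=, id, num }.
Union: FOLLOW(elsepart) = { $, 'do', 'while', :=, id, num }.

{ $, 'do', 'while', :=, id, num }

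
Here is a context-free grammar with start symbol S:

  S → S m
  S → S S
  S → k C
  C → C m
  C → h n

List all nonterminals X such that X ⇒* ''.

{ } (none)

No nonterminal has an empty production or an RHS whose symbols are all nullable.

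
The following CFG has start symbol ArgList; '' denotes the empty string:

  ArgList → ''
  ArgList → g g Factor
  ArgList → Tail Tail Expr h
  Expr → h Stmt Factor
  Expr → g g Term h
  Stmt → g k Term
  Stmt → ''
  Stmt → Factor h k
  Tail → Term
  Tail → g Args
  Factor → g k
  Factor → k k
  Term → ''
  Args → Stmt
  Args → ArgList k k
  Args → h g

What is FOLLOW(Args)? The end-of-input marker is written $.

{ g, h }

In Tail → g Args: Args is at the end, add FOLLOW(Tail) = { g, h }.
Union: FOLLOW(Args) = { g, h }.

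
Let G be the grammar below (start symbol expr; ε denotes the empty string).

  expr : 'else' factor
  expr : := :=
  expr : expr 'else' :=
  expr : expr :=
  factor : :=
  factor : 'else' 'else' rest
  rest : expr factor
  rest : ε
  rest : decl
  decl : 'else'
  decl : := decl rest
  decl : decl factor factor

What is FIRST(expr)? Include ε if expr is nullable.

{ 'else', := }

expr : 'else' factor contributes {'else'}.
expr : := := contributes {:=}.
From expr : expr 'else' :=: add FIRST(expr) = { 'else', := }.
From expr : expr :=: add FIRST(expr) = { 'else', := }.
Union: FIRST(expr) = { 'else', := }.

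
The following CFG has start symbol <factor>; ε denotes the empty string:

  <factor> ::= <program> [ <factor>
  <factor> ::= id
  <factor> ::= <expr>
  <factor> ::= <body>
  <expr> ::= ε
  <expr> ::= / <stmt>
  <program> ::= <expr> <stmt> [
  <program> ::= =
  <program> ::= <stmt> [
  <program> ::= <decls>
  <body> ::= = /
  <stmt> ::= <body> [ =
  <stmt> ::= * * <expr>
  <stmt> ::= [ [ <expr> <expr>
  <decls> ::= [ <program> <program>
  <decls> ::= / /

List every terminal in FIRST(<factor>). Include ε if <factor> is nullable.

{ *, /, =, [, id, ε }

From <factor> ::= <program> [ <factor>: add FIRST(<program>) = { *, /, =, [ }.
<factor> ::= id contributes {id}.
From <factor> ::= <expr>: add FIRST(<expr>) = { /, ε } (including ε since <expr> is nullable).
From <factor> ::= <body>: add FIRST(<body>) = { = }.
Union: FIRST(<factor>) = { *, /, =, [, id, ε }.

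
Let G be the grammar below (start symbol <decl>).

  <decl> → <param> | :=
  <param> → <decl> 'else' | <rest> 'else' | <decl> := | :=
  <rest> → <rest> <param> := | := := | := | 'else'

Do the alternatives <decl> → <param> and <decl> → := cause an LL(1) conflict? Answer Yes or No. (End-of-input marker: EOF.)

FIRST(<param>) = { 'else', := } and FIRST(:=) = { := }.
Both contain :=, so the two alternatives are not disjoint — LL(1) conflict.

Yes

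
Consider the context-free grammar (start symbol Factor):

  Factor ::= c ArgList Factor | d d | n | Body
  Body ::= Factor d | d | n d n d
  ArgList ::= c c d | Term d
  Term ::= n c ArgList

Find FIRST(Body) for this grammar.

{ c, d, n }

From Body ::= Factor d: add FIRST(Factor) = { c, d, n }.
Body ::= d contributes {d}.
Body ::= n d n d contributes {n}.
Union: FIRST(Body) = { c, d, n }.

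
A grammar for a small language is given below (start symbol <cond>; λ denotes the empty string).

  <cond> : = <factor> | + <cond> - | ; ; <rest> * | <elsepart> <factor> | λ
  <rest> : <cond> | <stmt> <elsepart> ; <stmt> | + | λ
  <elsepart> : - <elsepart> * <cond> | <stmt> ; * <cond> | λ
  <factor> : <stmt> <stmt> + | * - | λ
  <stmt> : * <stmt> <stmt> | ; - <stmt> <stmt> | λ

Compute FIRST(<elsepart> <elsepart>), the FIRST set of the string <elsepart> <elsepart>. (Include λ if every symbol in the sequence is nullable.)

{ *, -, ;, λ }

Add FIRST(<elsepart>)\{λ} = { *, -, ; }; <elsepart> is nullable, continue.
Add FIRST(<elsepart>)\{λ} = { *, -, ; }; <elsepart> is nullable, continue.
Every symbol is nullable, so include λ.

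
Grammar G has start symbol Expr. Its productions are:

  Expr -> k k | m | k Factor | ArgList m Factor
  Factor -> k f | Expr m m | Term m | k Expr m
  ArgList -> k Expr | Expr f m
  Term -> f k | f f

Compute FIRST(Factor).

Factor -> k f contributes {k}.
From Factor -> Expr m m: add FIRST(Expr) = { k, m }.
From Factor -> Term m: add FIRST(Term) = { f }.
Factor -> k Expr m contributes {k}.
Union: FIRST(Factor) = { f, k, m }.

{ f, k, m }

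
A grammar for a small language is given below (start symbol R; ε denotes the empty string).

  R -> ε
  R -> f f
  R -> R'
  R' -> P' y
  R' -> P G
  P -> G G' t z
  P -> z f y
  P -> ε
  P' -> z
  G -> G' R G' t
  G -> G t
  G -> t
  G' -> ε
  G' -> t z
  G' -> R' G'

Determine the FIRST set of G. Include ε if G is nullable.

{ f, t, z }

From G -> G' R G' t: G', R, G' nullable, take FIRST(G') ∪ FIRST(R) ∪ FIRST(G') ∪ {t} = { f, t, z }.
From G -> G t: add FIRST(G) = { f, t, z }.
G -> t contributes {t}.
Union: FIRST(G) = { f, t, z }.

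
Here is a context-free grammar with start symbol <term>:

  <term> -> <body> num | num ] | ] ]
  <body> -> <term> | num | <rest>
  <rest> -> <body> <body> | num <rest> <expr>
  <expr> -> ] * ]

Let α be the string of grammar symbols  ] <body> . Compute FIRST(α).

{ ] }

] is a terminal; add {]} and stop.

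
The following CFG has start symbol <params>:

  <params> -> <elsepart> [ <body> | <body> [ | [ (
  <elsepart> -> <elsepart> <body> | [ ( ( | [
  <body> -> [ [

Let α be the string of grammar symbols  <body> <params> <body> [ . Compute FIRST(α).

{ [ }

Add FIRST(<body>) = { [ }; <body> is not nullable, stop.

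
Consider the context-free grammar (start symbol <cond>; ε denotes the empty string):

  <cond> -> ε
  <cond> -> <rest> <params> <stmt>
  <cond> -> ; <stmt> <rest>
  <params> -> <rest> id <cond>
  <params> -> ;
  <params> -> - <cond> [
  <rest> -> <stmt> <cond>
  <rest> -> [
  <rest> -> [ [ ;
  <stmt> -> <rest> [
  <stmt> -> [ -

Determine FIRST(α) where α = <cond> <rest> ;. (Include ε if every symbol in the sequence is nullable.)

Add FIRST(<cond>)\{ε} = { ;, [ }; <cond> is nullable, continue.
Add FIRST(<rest>) = { [ }; <rest> is not nullable, stop.

{ ;, [ }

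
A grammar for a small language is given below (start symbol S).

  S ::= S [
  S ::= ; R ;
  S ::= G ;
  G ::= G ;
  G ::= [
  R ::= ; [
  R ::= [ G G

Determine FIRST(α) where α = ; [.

{ ; }

; is a terminal; add {;} and stop.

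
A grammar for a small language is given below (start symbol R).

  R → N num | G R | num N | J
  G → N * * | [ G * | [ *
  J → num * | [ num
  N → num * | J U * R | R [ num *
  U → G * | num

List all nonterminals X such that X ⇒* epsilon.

No nonterminal has an empty production or an RHS whose symbols are all nullable.

{ } (none)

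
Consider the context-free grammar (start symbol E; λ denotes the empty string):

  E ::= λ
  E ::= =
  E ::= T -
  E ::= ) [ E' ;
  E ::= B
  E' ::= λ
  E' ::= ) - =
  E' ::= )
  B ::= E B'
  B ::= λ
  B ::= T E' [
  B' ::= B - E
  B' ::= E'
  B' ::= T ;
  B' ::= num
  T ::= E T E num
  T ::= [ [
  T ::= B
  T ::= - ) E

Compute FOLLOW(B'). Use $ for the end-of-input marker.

In B ::= E B': B' is at the end, add FOLLOW(B) = { $, ), -, ;, =, [, num }.
Union: FOLLOW(B') = { $, ), -, ;, =, [, num }.

{ $, ), -, ;, =, [, num }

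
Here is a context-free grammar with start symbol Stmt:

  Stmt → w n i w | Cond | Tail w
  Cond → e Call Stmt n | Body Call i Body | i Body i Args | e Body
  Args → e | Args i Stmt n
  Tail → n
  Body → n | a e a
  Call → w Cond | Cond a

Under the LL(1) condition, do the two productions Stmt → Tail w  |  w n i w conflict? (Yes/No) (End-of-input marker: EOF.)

FIRST(Tail w) = { n } and FIRST(w n i w) = { w }.
The FIRST sets are disjoint and neither alternative is nullable — no conflict.

No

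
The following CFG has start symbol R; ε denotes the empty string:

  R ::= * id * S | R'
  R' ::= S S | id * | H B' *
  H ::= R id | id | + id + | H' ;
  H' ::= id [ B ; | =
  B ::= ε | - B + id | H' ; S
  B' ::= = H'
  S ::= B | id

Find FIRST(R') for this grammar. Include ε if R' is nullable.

{ *, +, -, =, id, ε }

From R' ::= S S: S, S nullable, take FIRST(S) ∪ FIRST(S) = { -, =, id }; also ε since the whole RHS is nullable.
R' ::= id * contributes {id}.
From R' ::= H B' *: add FIRST(H) = { *, +, -, =, id }.
Union: FIRST(R') = { *, +, -, =, id, ε }.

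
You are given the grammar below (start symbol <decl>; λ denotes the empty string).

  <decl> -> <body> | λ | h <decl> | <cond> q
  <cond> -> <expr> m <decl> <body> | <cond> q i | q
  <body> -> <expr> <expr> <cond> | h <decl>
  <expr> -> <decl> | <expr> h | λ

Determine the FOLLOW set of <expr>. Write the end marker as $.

{ h, m, q }

In <cond> -> <expr> m <decl> <body>: add FIRST(m <decl> <body>) = { m }.
In <body> -> <expr> <expr> <cond>: add FIRST(<expr> <cond>) = { h, m, q }.
In <body> -> <expr> <expr> <cond>: add FIRST(<cond>) = { h, m, q }.
In <expr> -> <expr> h: add FIRST(h) = { h }.
Union: FOLLOW(<expr>) = { h, m, q }.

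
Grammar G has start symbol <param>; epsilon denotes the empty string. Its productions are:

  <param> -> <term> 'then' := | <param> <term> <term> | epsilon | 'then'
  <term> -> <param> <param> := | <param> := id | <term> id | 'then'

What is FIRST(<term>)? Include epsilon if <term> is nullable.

From <term> -> <param> <param> :=: <param>, <param> nullable, take FIRST(<param>) ∪ FIRST(<param>) ∪ {:=} = { 'then', := }.
From <term> -> <param> := id: <param> nullable, take FIRST(<param>) ∪ {:=} = { 'then', := }.
From <term> -> <term> id: add FIRST(<term>) = { 'then', := }.
<term> -> 'then' contributes {'then'}.
Union: FIRST(<term>) = { 'then', := }.

{ 'then', := }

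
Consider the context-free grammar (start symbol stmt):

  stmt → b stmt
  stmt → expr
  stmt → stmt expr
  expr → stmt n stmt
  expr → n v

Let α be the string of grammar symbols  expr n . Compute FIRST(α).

{ b, n }

Add FIRST(expr) = { b, n }; expr is not nullable, stop.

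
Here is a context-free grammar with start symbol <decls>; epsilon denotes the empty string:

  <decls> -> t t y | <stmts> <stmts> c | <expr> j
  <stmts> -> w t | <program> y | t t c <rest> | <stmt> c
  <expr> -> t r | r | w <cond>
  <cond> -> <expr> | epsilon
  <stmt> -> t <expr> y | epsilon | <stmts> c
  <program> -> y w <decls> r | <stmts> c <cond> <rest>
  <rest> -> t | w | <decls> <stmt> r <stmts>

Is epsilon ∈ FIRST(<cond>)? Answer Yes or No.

<cond> has an epsilon-production, so <cond> ⇒ epsilon.

Yes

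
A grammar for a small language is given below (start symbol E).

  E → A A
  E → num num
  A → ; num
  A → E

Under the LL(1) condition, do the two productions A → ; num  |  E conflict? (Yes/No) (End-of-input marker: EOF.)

Yes

FIRST(; num) = { ; } and FIRST(E) = { ;, num }.
Both contain ;, so the two alternatives are not disjoint — LL(1) conflict.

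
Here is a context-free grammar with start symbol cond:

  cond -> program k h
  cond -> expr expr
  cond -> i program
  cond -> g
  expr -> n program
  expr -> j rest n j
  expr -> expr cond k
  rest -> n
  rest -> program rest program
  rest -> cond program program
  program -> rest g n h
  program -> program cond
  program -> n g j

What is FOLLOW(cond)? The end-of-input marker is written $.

{ $, g, i, j, k, n }

cond is the start symbol, so $ ∈ FOLLOW(cond).
In expr -> expr cond k: add FIRST(k) = { k }.
In rest -> cond program program: add FIRST(program program) = { g, i, j, n }.
In program -> program cond: cond is at the end, add FOLLOW(program) = { $, g, i, j, k, n }.
Union: FOLLOW(cond) = { $, g, i, j, k, n }.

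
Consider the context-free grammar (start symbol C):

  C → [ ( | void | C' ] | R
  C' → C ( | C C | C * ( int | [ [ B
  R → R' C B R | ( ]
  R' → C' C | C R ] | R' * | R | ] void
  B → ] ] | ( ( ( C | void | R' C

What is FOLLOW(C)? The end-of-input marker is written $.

{ $, (, *, [, ], void }

C is the start symbol, so $ ∈ FOLLOW(C).
In C' → C (: add FIRST(() = { ( }.
In C' → C C: add FIRST(C) = { (, [, ], void }.
In C' → C C: C is at the end, add FOLLOW(C') = { (, [, ], void }.
In C' → C * ( int: add FIRST(* ( int) = { * }.
In R → R' C B R: add FIRST(B R) = { (, [, ], void }.
In R' → C' C: C is at the end, add FOLLOW(R') = { (, *, [, ], void }.
In R' → C R ]: add FIRST(R ]) = { (, [, ], void }.
In B → ( ( ( C: C is at the end, add FOLLOW(B) = { (, [, ], void }.
In B → R' C: C is at the end, add FOLLOW(B) = { (, [, ], void }.
Union: FOLLOW(C) = { $, (, *, [, ], void }.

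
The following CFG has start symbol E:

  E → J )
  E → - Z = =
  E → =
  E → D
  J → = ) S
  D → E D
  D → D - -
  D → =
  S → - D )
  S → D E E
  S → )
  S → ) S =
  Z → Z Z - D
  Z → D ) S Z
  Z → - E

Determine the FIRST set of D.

From D → E D: add FIRST(E) = { -, = }.
From D → D - -: add FIRST(D) = { -, = }.
D → = contributes {=}.
Union: FIRST(D) = { -, = }.

{ -, = }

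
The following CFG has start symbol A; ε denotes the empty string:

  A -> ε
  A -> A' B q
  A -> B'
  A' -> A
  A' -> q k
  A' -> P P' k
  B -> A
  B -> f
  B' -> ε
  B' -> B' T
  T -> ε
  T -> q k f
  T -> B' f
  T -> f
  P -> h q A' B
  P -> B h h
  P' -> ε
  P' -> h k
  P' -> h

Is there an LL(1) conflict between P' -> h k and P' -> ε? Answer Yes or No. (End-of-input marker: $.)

FIRST(h k) = { h } and FIRST(ε) = { ε }.
The second is nullable but FOLLOW(P') = { k } is disjoint from FIRST of the first.

No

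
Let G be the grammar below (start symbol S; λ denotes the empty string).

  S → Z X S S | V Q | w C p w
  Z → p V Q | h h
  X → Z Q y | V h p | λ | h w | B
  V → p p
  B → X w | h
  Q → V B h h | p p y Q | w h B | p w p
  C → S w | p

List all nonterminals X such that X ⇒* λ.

Directly nullable (have an λ-production): X.
No other nonterminal has a production whose RHS symbols are all nullable.

{ X }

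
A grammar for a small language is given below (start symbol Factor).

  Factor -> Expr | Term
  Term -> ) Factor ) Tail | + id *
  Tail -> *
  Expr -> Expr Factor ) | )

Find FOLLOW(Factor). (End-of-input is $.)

Factor is the start symbol, so $ ∈ FOLLOW(Factor).
In Term -> ) Factor ) Tail: add FIRST() Tail) = { ) }.
In Expr -> Expr Factor ): add FIRST()) = { ) }.
Union: FOLLOW(Factor) = { $, ) }.

{ $, ) }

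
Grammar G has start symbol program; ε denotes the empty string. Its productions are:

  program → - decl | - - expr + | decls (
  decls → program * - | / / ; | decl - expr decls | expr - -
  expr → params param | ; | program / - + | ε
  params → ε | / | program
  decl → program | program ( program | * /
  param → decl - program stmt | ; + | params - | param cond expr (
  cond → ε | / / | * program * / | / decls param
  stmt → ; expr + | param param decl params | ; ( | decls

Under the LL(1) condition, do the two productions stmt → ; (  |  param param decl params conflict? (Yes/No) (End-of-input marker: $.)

FIRST(; () = { ; } and FIRST(param param decl params) = { *, -, /, ; }.
Both contain ;, so the two alternatives are not disjoint — LL(1) conflict.

Yes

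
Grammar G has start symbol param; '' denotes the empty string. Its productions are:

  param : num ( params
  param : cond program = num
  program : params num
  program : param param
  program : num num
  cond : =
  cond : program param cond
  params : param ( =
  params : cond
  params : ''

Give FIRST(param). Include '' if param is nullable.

{ =, num }

param : num ( params contributes {num}.
From param : cond program = num: add FIRST(cond) = { =, num }.
Union: FIRST(param) = { =, num }.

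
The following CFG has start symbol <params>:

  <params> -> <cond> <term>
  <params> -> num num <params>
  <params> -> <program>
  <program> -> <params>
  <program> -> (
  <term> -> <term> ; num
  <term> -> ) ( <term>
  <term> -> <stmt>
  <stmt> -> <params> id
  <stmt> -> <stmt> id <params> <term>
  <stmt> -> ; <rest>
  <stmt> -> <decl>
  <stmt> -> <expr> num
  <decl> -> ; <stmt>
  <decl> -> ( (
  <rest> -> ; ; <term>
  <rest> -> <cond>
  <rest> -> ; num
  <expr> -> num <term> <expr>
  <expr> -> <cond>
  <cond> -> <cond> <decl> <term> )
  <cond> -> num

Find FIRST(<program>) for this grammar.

{ (, num }

From <program> -> <params>: add FIRST(<params>) = { (, num }.
<program> -> ( contributes {(}.
Union: FIRST(<program>) = { (, num }.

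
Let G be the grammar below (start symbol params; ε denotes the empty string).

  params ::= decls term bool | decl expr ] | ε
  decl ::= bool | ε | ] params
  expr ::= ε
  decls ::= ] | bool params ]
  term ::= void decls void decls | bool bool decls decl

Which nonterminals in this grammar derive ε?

Directly nullable (have an ε-production): params, decl, expr.
No other nonterminal has a production whose RHS symbols are all nullable.

{ decl, expr, params }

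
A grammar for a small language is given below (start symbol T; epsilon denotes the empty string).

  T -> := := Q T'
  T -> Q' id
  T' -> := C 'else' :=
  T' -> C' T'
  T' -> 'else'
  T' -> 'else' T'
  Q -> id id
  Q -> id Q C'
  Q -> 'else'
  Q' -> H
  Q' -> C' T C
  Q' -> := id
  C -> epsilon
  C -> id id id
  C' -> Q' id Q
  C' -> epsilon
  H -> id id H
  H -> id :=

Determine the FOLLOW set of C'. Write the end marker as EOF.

In T' -> C' T': add FIRST(T') = { 'else', :=, id }.
In Q -> id Q C': C' is at the end, add FOLLOW(Q) = { 'else', :=, id }.
In Q' -> C' T C: add FIRST(T C) = { :=, id }.
Union: FOLLOW(C') = { 'else', :=, id }.

{ 'else', :=, id }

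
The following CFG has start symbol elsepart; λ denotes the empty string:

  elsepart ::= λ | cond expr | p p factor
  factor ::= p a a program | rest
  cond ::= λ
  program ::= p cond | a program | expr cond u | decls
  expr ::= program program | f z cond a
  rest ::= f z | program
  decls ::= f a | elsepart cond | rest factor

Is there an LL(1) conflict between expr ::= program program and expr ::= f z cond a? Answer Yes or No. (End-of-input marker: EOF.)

FIRST(program program) = { a, f, p, u, λ } and FIRST(f z cond a) = { f }.
Both contain f, so the two alternatives are not disjoint — LL(1) conflict.

Yes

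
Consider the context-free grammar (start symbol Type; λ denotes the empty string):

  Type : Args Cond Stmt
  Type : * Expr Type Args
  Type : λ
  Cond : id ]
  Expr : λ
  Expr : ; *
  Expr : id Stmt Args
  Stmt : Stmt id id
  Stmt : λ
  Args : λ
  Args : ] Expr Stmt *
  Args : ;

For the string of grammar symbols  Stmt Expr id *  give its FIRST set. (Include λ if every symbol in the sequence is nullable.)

Add FIRST(Stmt)\{λ} = { id }; Stmt is nullable, continue.
Add FIRST(Expr)\{λ} = { ;, id }; Expr is nullable, continue.
id is a terminal; add {id} and stop.

{ ;, id }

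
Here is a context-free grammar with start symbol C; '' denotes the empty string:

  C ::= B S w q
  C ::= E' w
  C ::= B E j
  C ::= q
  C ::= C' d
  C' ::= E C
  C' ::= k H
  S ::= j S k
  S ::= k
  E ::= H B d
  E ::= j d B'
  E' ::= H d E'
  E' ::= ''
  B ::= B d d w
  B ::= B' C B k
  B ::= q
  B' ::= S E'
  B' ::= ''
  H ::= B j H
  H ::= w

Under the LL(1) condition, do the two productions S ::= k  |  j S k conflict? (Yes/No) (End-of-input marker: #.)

No

FIRST(k) = { k } and FIRST(j S k) = { j }.
The FIRST sets are disjoint and neither alternative is nullable — no conflict.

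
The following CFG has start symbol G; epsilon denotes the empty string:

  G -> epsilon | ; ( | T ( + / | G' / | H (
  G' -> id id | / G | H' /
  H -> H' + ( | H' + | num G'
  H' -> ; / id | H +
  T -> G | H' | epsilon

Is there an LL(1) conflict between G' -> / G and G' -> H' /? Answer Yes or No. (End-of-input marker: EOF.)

FIRST(/ G) = { / } and FIRST(H' /) = { ;, num }.
The FIRST sets are disjoint and neither alternative is nullable — no conflict.

No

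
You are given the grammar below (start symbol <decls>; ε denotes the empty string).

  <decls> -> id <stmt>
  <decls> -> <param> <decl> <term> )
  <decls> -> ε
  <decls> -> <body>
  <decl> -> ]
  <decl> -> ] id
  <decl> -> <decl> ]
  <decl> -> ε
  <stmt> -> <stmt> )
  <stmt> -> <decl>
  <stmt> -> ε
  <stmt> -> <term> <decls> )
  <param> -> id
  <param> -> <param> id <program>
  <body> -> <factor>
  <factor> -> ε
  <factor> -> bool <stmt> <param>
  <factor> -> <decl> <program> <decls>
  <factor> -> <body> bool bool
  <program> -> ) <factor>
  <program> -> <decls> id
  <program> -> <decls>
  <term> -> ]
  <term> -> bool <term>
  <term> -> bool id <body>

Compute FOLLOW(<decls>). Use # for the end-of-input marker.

<decls> is the start symbol, so # ∈ FOLLOW(<decls>).
In <stmt> -> <term> <decls> ): add FIRST()) = { ) }.
In <factor> -> <decl> <program> <decls>: <decls> is at the end, add FOLLOW(<factor>) = { #, ), ], bool, id }.
In <program> -> <decls> id: add FIRST(id) = { id }.
In <program> -> <decls>: <decls> is at the end, add FOLLOW(<program>) = { #, ), ], bool, id }.
Union: FOLLOW(<decls>) = { #, ), ], bool, id }.

{ #, ), ], bool, id }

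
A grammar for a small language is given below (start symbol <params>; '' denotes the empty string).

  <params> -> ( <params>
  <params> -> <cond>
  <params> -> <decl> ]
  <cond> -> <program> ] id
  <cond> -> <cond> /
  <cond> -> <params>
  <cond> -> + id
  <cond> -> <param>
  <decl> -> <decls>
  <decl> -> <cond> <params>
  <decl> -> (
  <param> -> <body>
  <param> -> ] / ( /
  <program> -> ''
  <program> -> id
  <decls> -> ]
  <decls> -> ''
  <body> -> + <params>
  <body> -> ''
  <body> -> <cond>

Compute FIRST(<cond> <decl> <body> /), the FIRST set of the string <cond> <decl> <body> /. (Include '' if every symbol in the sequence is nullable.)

Add FIRST(<cond>)\{''} = { (, +, /, ], id }; <cond> is nullable, continue.
Add FIRST(<decl>)\{''} = { (, +, /, ], id }; <decl> is nullable, continue.
Add FIRST(<body>)\{''} = { (, +, /, ], id }; <body> is nullable, continue.
/ is a terminal; add {/} and stop.

{ (, +, /, ], id }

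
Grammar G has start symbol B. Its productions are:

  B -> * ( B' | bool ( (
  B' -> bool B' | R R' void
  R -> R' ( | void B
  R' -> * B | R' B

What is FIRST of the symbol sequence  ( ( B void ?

{ ( }

( is a terminal; add {(} and stop.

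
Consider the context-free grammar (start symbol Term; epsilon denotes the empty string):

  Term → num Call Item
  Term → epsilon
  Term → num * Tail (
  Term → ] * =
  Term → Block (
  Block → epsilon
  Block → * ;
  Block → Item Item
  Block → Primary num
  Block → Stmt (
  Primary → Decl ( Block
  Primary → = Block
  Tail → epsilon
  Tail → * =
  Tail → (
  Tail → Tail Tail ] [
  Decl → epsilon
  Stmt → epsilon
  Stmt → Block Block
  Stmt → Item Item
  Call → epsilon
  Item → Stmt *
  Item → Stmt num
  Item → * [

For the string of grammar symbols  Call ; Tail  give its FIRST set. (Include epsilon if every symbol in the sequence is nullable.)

Add FIRST(Call)\{epsilon} = {  }; Call is nullable, continue.
; is a terminal; add {;} and stop.

{ ; }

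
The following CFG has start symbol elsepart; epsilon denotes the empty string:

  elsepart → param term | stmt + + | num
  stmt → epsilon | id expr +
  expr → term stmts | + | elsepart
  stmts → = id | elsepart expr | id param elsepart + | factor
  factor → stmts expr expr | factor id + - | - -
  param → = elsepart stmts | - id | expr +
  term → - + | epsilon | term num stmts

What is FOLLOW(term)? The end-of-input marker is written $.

In elsepart → param term: term is at the end, add FOLLOW(elsepart) = { $, +, -, =, id, num }.
In expr → term stmts: add FIRST(stmts) = { +, -, =, id, num }.
In term → term num stmts: add FIRST(num stmts) = { num }.
Union: FOLLOW(term) = { $, +, -, =, id, num }.

{ $, +, -, =, id, num }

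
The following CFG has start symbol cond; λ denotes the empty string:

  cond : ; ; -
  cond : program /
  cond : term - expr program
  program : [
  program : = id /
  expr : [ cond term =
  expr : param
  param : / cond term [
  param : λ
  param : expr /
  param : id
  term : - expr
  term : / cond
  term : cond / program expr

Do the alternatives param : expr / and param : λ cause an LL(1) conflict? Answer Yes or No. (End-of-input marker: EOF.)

Yes

FIRST(expr /) = { /, [, id } and FIRST(λ) = { λ }.
The second alternative is nullable and FOLLOW(param) = { -, /, =, [ } shares / with FIRST of the first — conflict.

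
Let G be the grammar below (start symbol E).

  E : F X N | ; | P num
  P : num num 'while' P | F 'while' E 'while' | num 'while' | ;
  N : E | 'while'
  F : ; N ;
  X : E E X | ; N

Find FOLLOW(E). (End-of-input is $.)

E is the start symbol, so $ ∈ FOLLOW(E).
In P : F 'while' E 'while': add FIRST('while') = { 'while' }.
In N : E: E is at the end, add FOLLOW(N) = { $, 'while', ;, num }.
In X : E E X: add FIRST(E X) = { ;, num }.
In X : E E X: add FIRST(X) = { ;, num }.
Union: FOLLOW(E) = { $, 'while', ;, num }.

{ $, 'while', ;, num }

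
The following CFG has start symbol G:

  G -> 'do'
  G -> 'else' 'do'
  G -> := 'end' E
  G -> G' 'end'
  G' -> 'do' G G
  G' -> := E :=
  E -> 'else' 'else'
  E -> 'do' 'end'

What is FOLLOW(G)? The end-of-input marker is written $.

G is the start symbol, so $ ∈ FOLLOW(G).
In G' -> 'do' G G: add FIRST(G) = { 'do', 'else', := }.
In G' -> 'do' G G: G is at the end, add FOLLOW(G') = { 'end' }.
Union: FOLLOW(G) = { $, 'do', 'else', 'end', := }.

{ $, 'do', 'else', 'end', := }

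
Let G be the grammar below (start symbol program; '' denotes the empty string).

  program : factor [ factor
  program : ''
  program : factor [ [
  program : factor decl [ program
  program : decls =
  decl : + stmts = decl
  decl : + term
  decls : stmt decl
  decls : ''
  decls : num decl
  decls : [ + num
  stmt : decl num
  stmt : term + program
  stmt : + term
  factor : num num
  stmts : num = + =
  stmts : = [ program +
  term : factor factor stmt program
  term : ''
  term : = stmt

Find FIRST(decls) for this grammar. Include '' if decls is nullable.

{ +, =, [, num, '' }

From decls : stmt decl: add FIRST(stmt) = { +, =, num }.
decls : '' contributes ''.
decls : num decl contributes {num}.
decls : [ + num contributes {[}.
Union: FIRST(decls) = { +, =, [, num, '' }.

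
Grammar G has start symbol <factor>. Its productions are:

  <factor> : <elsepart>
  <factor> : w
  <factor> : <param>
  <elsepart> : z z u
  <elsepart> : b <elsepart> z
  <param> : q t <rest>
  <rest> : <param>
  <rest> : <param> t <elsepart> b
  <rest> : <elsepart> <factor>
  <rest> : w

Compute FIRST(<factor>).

{ b, q, w, z }

From <factor> : <elsepart>: add FIRST(<elsepart>) = { b, z }.
<factor> : w contributes {w}.
From <factor> : <param>: add FIRST(<param>) = { q }.
Union: FIRST(<factor>) = { b, q, w, z }.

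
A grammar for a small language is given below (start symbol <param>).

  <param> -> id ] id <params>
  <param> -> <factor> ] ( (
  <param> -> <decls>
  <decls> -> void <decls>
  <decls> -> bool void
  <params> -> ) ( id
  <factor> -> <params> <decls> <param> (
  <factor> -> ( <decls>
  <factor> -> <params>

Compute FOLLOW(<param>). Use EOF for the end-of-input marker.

<param> is the start symbol, so EOF ∈ FOLLOW(<param>).
In <factor> -> <params> <decls> <param> (: add FIRST(() = { ( }.
Union: FOLLOW(<param>) = { EOF, ( }.

{ EOF, ( }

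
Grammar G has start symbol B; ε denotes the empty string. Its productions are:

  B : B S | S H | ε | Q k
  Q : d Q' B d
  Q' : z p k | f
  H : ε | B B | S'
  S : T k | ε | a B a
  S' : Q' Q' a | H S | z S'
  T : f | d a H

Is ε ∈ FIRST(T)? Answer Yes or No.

No

Nullable nonterminals: B, H, S, S'.
No production of T has an RHS whose symbols are all nullable, so T is not nullable.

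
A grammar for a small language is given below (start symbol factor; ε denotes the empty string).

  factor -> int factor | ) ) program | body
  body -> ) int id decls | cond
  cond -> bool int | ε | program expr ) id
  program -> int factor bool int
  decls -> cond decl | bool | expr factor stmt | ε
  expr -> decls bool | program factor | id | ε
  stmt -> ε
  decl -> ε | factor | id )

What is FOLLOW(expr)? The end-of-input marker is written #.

{ #, ), bool, int }

In cond -> program expr ) id: add FIRST() id) = { ) }.
In decls -> expr factor stmt: add FIRST(factor stmt)\{ε} = { ), bool, int }.
  Since factor stmt is nullable, also add FOLLOW(decls) = { #, ), bool, int }.
Union: FOLLOW(expr) = { #, ), bool, int }.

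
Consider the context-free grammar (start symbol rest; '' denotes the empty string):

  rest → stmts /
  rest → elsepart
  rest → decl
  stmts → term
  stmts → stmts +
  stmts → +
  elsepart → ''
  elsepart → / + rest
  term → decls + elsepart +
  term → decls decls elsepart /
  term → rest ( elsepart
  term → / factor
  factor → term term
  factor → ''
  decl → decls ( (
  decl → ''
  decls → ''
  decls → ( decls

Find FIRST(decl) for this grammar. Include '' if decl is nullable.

From decl → decls ( (: decls nullable, take FIRST(decls) ∪ {(} = { ( }.
decl → '' contributes ''.
Union: FIRST(decl) = { (, '' }.

{ (, '' }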